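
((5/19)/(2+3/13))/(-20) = -13/2204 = -0.01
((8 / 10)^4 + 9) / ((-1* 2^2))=-5881 / 2500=-2.35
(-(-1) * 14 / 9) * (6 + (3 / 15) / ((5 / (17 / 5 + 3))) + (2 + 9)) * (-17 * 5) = -171122 / 75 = -2281.63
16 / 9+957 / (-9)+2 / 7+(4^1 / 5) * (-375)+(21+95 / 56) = -381.57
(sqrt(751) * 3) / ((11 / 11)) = 3 * sqrt(751) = 82.21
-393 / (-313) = 393 / 313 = 1.26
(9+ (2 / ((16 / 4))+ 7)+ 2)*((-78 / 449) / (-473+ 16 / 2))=481 / 69595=0.01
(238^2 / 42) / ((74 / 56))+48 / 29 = 3290680 / 3219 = 1022.27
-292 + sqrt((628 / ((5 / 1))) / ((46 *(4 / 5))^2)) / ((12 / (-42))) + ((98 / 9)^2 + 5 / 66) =-308921 / 1782-7 *sqrt(785) / 184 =-174.42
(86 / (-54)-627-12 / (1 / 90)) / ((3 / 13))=-599716 / 81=-7403.90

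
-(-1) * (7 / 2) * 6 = 21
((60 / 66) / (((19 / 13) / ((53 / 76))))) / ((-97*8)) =-3445 / 6162992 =-0.00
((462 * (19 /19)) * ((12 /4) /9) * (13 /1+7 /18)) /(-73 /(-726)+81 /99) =4490794 /2001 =2244.27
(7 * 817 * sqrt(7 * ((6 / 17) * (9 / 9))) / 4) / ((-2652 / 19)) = -108661 * sqrt(714) / 180336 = -16.10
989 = 989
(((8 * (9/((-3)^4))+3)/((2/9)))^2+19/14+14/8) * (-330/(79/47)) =-33586905/553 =-60735.81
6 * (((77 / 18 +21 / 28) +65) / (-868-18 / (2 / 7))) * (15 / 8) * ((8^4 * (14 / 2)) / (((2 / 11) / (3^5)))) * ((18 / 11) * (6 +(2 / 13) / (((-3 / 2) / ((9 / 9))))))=-541050969600 / 1729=-312927107.92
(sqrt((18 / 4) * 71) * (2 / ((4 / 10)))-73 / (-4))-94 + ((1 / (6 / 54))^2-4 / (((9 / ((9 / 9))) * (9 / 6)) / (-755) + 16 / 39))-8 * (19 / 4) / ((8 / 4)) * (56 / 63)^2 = -149408881 / 7486668 + 15 * sqrt(142) / 2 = 69.42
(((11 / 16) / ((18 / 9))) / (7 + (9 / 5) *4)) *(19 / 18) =0.03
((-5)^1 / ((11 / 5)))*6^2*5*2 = -9000 / 11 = -818.18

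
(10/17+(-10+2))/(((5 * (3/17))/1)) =-42/5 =-8.40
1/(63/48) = 16/21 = 0.76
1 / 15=0.07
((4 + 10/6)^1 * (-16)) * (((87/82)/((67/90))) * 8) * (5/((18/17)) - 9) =12147520/2747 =4422.10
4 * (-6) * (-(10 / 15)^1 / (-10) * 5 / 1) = -8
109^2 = 11881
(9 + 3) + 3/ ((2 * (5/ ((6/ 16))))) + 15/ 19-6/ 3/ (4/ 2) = 18091/ 1520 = 11.90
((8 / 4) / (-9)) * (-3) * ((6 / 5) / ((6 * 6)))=0.02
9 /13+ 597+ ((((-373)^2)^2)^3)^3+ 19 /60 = 297586035583289007763488076721036334969979016615658336672525088909706123313430241102333456968027 /780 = 381520558440114112517292400000000000000000000000000000000000000000000000000000000000000000000.00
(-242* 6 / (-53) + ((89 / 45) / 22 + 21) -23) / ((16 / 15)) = 1337257 / 55968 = 23.89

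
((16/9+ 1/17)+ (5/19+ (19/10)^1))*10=116273/2907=40.00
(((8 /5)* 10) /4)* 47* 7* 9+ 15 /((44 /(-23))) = 520791 /44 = 11836.16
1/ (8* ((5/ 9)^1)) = 9/ 40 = 0.22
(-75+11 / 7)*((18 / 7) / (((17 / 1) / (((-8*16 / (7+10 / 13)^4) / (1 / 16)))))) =541176569856 / 86682314033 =6.24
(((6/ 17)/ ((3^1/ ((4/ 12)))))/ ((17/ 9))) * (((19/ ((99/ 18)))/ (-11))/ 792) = -19/ 2307954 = -0.00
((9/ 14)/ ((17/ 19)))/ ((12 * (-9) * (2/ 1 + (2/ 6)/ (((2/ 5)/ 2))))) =-19/ 10472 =-0.00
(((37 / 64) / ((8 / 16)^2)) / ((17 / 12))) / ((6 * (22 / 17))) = 37 / 176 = 0.21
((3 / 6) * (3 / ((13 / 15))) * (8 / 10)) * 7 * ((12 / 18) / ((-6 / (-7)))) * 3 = 294 / 13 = 22.62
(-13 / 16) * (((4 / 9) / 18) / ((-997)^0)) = -13 / 648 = -0.02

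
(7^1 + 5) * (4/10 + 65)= 3924/5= 784.80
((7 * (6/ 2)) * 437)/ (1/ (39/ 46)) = 7780.50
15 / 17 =0.88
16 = 16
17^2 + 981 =1270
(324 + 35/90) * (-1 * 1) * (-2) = 648.78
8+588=596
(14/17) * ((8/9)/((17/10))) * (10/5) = 2240/2601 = 0.86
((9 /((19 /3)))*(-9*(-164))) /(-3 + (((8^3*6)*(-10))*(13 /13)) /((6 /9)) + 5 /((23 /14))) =-916596 /20136941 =-0.05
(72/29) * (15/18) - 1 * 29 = -781/29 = -26.93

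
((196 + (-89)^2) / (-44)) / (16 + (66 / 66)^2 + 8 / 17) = -137989 / 13068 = -10.56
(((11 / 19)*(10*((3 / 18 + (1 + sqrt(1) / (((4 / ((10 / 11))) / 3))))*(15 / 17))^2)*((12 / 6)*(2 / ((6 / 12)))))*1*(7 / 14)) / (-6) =-1860500 / 181203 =-10.27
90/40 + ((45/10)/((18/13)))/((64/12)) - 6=-201/64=-3.14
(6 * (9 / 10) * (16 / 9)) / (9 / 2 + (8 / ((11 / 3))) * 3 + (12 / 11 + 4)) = 1056 / 1775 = 0.59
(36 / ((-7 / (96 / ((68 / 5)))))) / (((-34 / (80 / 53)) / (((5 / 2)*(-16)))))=-6912000 / 107219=-64.47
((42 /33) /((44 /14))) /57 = 49 /6897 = 0.01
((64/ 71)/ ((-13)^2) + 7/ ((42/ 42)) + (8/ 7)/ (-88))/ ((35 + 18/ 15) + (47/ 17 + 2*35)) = 274566575/ 4278687413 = 0.06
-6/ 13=-0.46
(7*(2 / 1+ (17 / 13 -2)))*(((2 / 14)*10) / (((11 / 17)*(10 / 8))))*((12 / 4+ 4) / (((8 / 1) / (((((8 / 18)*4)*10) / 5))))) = 64736 / 1287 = 50.30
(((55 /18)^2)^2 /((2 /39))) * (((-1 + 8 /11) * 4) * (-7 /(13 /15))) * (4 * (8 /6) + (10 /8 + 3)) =3348296875 /23328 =143531.24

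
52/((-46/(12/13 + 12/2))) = -7.83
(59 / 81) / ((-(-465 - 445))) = 0.00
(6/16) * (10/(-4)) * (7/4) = -105/64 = -1.64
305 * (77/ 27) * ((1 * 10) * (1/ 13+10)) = 30765350/ 351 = 87650.57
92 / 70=46 / 35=1.31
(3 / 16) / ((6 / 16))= 1 / 2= 0.50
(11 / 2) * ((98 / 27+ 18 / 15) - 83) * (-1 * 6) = 116083 / 45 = 2579.62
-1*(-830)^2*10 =-6889000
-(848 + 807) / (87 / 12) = -6620 / 29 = -228.28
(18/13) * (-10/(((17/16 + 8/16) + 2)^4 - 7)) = -0.09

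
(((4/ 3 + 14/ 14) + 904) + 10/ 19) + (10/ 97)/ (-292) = 732047657/ 807234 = 906.86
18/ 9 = 2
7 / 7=1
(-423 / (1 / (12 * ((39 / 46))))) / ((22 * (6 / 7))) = -115479 / 506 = -228.22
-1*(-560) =560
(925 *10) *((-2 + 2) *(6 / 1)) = 0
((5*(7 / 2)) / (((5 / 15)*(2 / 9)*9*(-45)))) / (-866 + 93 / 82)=287 / 425514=0.00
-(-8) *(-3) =-24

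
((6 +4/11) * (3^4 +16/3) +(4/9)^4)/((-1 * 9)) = -39653126/649539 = -61.05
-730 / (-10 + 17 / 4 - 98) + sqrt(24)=11.94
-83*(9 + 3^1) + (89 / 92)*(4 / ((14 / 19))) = -990.75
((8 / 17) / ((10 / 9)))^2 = 1296 / 7225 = 0.18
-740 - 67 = -807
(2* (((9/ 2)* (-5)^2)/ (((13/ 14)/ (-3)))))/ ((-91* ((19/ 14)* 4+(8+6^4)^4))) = 105/ 38006038221463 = 0.00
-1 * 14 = -14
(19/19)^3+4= 5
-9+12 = 3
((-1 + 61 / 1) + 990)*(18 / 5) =3780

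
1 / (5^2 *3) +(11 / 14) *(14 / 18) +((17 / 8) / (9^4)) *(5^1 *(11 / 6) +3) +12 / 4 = 28567001 / 7873200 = 3.63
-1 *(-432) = 432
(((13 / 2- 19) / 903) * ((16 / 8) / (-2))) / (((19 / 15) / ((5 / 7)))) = 625 / 80066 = 0.01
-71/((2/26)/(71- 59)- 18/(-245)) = -888.84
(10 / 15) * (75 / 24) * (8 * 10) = 500 / 3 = 166.67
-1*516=-516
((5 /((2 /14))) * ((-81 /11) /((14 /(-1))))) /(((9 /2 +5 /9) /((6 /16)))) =1.37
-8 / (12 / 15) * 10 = -100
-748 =-748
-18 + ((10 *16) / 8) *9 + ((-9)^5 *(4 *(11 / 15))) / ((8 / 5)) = -216189 / 2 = -108094.50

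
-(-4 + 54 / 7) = -26 / 7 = -3.71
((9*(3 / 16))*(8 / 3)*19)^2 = 29241 / 4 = 7310.25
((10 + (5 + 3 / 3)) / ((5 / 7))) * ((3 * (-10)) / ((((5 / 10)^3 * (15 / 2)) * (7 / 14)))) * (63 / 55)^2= -28449792 / 15125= -1880.98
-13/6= -2.17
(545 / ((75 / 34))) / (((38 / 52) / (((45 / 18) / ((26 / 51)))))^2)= 8032755 / 722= 11125.70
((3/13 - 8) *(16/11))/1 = -1616/143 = -11.30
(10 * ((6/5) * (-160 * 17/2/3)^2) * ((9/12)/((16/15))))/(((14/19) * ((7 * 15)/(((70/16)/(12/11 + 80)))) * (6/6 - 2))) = -7550125/6244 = -1209.18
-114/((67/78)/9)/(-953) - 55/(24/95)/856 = 1310473757/1311754944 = 1.00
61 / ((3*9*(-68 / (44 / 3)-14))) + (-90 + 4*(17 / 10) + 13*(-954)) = -69106253 / 5535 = -12485.32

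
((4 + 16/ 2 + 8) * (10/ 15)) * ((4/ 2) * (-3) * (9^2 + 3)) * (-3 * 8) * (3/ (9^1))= 53760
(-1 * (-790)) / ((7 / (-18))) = -14220 / 7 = -2031.43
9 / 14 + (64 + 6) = 989 / 14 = 70.64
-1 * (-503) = 503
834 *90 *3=225180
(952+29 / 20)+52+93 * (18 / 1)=53589 / 20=2679.45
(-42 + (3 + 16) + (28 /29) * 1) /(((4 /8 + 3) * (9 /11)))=-1562 /203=-7.69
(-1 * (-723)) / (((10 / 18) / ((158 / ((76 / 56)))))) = 14393484 / 95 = 151510.36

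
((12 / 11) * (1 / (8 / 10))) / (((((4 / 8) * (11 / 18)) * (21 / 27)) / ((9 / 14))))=21870 / 5929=3.69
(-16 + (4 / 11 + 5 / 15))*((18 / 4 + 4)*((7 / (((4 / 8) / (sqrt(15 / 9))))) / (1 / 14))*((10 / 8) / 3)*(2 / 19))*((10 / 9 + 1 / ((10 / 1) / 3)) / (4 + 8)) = -53424455*sqrt(15) / 1218888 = -169.75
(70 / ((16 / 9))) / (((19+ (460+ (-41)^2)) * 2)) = 7 / 768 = 0.01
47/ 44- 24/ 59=1717/ 2596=0.66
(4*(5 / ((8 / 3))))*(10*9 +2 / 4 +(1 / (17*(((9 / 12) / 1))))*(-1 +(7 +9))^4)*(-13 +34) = 43494255 / 68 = 639621.40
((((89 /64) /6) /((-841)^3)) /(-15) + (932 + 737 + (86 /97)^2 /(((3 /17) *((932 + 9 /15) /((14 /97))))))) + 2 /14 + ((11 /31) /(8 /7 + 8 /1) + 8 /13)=1669.80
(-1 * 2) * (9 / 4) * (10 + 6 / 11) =-522 / 11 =-47.45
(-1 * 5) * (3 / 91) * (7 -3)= -60 / 91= -0.66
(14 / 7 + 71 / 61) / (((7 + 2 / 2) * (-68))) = -193 / 33184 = -0.01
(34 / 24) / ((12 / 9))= 17 / 16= 1.06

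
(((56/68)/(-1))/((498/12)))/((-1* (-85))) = -28/119935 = -0.00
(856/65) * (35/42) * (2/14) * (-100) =-42800/273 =-156.78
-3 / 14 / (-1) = 3 / 14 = 0.21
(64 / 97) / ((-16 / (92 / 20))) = -92 / 485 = -0.19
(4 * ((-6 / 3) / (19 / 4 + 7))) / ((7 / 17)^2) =-4.02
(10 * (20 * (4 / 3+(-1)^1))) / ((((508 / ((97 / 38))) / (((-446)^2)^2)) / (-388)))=-37229131370190400 / 7239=-5142855556042.33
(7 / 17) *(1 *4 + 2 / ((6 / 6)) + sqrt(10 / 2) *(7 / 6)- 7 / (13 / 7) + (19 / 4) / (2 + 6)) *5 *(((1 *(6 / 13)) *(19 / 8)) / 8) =4655 *sqrt(5) / 14144 + 2344125 / 2941952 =1.53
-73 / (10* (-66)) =73 / 660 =0.11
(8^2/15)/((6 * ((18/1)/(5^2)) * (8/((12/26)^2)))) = 40/1521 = 0.03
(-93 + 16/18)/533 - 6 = -29611/4797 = -6.17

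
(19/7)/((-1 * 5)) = -19/35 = -0.54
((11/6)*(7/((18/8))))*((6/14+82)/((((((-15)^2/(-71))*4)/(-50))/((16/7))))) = 7210192/1701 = 4238.80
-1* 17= -17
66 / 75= 22 / 25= 0.88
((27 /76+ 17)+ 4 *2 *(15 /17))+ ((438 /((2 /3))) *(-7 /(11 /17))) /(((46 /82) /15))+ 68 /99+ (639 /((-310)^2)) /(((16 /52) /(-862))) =-26864024198510357 /141357526200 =-190043.11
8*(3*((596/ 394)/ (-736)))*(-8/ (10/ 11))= 9834/ 22655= 0.43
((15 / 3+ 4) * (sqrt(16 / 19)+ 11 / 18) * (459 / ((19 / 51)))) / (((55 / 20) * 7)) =46818 / 133+ 3370896 * sqrt(19) / 27797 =880.61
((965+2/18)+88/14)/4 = 30599/126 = 242.85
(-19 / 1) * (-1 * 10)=190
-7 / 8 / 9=-7 / 72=-0.10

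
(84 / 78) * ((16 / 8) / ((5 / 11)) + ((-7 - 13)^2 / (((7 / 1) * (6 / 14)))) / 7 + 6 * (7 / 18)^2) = 46031 / 1755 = 26.23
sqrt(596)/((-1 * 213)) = -2 * sqrt(149)/213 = -0.11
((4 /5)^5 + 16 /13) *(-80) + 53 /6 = -5647327 /48750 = -115.84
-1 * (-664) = 664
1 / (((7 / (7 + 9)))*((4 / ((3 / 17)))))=12 / 119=0.10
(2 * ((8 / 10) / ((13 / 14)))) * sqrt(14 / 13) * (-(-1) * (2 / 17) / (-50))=-112 * sqrt(182) / 359125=-0.00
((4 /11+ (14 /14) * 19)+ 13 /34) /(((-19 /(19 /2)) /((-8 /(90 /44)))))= 5908 /153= 38.61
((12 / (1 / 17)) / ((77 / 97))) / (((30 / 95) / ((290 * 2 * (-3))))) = -109031880 / 77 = -1415998.44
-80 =-80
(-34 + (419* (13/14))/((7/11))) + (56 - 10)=61093/98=623.40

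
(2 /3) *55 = 110 /3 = 36.67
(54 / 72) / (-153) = -1 / 204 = -0.00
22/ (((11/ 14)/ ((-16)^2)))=7168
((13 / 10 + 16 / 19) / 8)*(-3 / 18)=-407 / 9120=-0.04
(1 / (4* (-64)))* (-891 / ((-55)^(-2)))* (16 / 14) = 12032.48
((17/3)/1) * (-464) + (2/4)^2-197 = -33913/12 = -2826.08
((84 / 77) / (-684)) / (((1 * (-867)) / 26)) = 26 / 543609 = 0.00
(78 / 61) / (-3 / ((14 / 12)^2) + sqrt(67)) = 412776 / 9101383 + 187278*sqrt(67) / 9101383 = 0.21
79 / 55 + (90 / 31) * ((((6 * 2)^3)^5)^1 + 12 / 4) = 76264756794202538899 / 1705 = 44730062635895917.24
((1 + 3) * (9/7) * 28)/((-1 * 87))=-48/29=-1.66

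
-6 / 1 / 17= -6 / 17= -0.35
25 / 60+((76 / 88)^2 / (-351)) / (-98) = 6937291 / 16648632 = 0.42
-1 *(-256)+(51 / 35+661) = 32146 / 35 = 918.46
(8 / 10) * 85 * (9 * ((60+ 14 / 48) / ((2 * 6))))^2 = 35594753 / 256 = 139042.00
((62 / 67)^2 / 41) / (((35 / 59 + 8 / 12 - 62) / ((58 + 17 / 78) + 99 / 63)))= -3701877710 / 180062682709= -0.02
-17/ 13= -1.31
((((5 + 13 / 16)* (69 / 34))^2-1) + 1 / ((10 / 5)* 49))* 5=10016818325 / 14500864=690.77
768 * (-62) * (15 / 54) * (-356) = 4708693.33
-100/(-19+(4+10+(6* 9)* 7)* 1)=-100/373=-0.27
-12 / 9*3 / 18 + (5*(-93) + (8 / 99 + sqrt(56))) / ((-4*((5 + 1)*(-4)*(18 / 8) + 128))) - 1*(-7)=244643 / 29304 - sqrt(14) / 148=8.32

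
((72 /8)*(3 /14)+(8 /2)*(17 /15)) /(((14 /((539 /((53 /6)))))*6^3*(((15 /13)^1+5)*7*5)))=194051 /320544000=0.00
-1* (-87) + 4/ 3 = 265/ 3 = 88.33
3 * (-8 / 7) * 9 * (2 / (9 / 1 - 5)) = -108 / 7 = -15.43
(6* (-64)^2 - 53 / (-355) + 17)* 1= 8730568 / 355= 24593.15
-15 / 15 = -1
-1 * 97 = -97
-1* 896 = -896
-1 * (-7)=7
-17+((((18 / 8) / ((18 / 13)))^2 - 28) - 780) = -52631 / 64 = -822.36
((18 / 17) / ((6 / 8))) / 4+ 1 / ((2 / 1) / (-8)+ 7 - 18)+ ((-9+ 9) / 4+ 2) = 1732 / 765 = 2.26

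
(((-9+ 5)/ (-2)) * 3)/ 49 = 6/ 49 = 0.12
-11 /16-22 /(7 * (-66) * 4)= -227 /336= -0.68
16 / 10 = 8 / 5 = 1.60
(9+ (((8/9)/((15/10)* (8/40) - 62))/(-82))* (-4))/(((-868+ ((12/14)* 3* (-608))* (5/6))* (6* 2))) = -14342279/41516626896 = -0.00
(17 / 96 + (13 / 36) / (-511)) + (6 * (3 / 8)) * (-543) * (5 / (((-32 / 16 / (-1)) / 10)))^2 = -112376539043 / 147168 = -763593.57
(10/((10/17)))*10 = 170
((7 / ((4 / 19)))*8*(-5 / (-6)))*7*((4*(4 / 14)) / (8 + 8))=665 / 6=110.83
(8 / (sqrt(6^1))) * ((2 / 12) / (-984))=-sqrt(6) / 4428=-0.00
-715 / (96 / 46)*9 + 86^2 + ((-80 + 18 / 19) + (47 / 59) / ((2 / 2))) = 75946521 / 17936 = 4234.31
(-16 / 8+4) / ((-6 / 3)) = -1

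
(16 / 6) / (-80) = -1 / 30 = -0.03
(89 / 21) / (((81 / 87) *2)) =2581 / 1134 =2.28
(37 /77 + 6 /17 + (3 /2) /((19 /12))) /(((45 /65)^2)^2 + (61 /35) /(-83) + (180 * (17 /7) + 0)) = 524973029165 /128927467207352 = 0.00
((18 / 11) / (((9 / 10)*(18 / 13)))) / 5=0.26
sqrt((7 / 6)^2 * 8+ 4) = sqrt(134) / 3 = 3.86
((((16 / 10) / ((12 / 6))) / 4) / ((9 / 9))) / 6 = 1 / 30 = 0.03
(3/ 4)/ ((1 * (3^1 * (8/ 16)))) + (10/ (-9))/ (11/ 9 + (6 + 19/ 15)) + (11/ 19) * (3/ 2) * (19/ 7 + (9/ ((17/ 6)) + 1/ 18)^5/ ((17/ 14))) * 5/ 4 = 492171985595444099509/ 1544826812574423168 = 318.59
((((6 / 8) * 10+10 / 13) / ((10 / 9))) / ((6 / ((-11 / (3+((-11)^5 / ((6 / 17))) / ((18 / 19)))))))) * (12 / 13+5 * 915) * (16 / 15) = 6077667816 / 43956180905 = 0.14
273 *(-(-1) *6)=1638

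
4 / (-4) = -1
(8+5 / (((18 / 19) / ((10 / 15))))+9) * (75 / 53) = 13850 / 477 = 29.04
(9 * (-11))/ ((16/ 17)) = -1683/ 16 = -105.19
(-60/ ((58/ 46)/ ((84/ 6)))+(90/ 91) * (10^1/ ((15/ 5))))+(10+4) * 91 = 1612666/ 2639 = 611.09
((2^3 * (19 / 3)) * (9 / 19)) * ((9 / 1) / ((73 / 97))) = 20952 / 73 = 287.01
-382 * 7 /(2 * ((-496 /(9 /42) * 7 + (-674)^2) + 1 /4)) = -16044 /5256883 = -0.00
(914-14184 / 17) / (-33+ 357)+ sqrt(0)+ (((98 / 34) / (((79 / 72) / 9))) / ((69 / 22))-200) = -961852115 / 5004018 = -192.22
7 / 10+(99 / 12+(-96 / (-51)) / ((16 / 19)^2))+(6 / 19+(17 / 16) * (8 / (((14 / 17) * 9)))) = 10636037 / 813960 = 13.07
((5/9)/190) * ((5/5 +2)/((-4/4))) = -1/114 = -0.01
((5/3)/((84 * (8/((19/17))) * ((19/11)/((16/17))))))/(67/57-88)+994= 59710535183/60070962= 994.00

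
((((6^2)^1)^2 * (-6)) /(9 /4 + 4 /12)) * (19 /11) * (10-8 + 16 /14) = -3545856 /217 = -16340.35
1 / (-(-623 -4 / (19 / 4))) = 0.00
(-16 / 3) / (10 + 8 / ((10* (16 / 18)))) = -0.49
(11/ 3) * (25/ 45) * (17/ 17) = 55/ 27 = 2.04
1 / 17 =0.06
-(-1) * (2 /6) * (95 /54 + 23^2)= 28661 /162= 176.92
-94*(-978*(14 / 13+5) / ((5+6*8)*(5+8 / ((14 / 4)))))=16946132 / 11713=1446.78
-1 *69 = -69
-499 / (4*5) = -499 / 20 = -24.95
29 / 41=0.71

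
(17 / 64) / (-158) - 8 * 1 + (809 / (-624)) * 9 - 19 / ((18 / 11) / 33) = -158865871 / 394368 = -402.84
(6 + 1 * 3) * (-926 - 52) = -8802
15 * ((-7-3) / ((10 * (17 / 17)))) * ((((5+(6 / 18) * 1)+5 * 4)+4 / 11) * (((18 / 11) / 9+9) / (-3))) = 428240 / 363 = 1179.72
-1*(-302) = 302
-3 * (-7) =21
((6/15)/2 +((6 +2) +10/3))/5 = 173/75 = 2.31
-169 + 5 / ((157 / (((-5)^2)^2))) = -149.10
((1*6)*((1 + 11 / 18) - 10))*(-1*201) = 10117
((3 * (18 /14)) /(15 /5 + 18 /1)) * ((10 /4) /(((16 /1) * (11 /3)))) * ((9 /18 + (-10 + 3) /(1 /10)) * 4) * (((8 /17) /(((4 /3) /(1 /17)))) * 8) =-56295 /155771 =-0.36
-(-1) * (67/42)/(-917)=-67/38514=-0.00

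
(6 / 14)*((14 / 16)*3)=9 / 8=1.12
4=4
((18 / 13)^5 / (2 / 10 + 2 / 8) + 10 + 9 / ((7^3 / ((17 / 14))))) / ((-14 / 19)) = -722951667611 / 24961285804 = -28.96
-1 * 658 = -658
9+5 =14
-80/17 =-4.71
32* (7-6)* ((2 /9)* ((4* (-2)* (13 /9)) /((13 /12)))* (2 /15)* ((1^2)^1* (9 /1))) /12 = -1024 /135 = -7.59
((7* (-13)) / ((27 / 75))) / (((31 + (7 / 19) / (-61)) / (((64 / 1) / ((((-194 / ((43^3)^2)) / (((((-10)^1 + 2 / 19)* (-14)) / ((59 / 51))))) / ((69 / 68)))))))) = 212420135614869946400 / 102790803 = 2066528613604.37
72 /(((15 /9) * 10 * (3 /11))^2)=2178 /625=3.48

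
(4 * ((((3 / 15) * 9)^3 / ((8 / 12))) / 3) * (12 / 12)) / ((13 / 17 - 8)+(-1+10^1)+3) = 306 / 125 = 2.45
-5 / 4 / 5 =-1 / 4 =-0.25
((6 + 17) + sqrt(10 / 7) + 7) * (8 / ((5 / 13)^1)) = 104 * sqrt(70) / 35 + 624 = 648.86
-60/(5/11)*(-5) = 660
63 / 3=21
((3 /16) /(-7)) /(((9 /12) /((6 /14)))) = -3 /196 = -0.02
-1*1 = -1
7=7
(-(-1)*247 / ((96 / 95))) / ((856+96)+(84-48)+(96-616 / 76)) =445835 / 1962432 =0.23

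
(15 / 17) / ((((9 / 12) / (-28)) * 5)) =-6.59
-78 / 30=-2.60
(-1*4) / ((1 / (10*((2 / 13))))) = -80 / 13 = -6.15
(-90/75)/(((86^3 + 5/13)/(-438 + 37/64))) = 19851/24054496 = 0.00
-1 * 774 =-774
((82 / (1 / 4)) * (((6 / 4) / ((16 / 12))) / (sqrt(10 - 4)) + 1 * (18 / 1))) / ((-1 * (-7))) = 123 * sqrt(6) / 14 + 5904 / 7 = 864.95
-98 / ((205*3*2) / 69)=-1127 / 205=-5.50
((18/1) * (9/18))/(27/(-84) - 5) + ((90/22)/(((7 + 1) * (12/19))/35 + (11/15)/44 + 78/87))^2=573298934437908/43197566951429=13.27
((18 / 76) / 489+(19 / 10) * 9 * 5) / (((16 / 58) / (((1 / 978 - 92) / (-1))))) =230307657875 / 8076976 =28514.09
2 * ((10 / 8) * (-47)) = -235 / 2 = -117.50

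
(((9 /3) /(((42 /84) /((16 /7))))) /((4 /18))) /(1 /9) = 3888 /7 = 555.43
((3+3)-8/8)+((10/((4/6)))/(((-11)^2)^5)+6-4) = 181561972222/25937424601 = 7.00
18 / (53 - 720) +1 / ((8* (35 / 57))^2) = 755883 / 52292800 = 0.01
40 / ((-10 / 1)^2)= 2 / 5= 0.40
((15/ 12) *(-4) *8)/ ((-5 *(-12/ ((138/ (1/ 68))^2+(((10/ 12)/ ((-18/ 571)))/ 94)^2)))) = -9075680880062449/ 154594656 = -58706304.05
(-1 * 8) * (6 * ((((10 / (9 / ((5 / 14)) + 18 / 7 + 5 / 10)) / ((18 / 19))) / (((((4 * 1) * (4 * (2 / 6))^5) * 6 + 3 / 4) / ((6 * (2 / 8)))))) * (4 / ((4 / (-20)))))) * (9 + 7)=5515776000 / 65328769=84.43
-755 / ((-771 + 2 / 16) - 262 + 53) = 0.77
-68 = -68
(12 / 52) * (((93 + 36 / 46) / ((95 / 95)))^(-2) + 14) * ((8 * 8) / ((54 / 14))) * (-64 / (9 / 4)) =-7470502789120 / 4899239397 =-1524.83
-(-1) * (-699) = -699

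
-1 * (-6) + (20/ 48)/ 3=221/ 36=6.14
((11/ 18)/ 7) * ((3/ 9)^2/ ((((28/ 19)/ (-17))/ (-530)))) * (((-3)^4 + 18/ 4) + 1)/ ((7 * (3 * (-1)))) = -162887285/ 666792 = -244.29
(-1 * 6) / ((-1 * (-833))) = -6 / 833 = -0.01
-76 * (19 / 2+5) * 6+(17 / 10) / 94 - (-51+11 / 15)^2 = -386567843 / 42300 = -9138.72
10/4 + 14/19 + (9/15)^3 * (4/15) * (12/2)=85083/23750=3.58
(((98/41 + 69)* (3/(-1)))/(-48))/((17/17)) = 2927/656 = 4.46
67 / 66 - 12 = -725 / 66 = -10.98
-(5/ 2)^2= -25/ 4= -6.25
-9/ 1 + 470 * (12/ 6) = 931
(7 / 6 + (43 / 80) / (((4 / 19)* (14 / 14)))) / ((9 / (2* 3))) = 3571 / 1440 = 2.48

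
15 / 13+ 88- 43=600 / 13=46.15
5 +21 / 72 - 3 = 55 / 24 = 2.29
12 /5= 2.40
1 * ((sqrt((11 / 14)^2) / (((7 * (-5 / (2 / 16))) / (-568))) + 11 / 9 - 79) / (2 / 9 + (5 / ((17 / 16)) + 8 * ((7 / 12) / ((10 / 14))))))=-5711507 / 859264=-6.65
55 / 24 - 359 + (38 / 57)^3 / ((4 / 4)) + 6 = -350.41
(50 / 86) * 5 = 125 / 43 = 2.91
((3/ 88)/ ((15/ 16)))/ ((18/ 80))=16/ 99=0.16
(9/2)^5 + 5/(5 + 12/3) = 531601/288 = 1845.84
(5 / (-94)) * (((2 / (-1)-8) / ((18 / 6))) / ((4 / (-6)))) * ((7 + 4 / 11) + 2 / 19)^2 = -60918025 / 4106014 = -14.84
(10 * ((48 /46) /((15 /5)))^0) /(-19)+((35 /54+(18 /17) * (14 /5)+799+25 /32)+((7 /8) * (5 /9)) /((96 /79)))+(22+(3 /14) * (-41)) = 7088893573 /8682240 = 816.48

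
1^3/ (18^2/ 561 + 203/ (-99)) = -1683/ 2479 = -0.68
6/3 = 2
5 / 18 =0.28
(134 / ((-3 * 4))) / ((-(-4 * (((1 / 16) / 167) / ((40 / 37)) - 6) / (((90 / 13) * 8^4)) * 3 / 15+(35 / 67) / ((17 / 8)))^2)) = 35138954169313658929152000000 / 190428408317183315186020201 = 184.53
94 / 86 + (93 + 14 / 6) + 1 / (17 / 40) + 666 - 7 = 1661810 / 2193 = 757.78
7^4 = 2401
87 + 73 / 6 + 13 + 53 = 991 / 6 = 165.17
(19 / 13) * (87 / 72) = 551 / 312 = 1.77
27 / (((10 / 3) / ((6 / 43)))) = 243 / 215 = 1.13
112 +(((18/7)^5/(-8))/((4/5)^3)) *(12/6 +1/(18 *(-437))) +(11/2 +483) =128233580969/235029088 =545.61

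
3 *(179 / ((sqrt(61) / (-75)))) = -40275 *sqrt(61) / 61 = -5156.69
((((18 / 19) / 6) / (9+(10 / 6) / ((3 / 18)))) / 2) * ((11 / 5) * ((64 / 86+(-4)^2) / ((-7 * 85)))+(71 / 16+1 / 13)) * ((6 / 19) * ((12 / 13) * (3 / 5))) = 101014857 / 31218305300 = 0.00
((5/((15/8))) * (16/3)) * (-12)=-512/3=-170.67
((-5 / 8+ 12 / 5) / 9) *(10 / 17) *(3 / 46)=71 / 9384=0.01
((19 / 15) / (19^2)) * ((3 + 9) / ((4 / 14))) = 0.15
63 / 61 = 1.03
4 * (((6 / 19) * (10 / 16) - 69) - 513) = -44217 / 19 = -2327.21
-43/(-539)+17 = 9206/539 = 17.08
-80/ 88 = -10/ 11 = -0.91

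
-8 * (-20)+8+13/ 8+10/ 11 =15007/ 88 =170.53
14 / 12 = 7 / 6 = 1.17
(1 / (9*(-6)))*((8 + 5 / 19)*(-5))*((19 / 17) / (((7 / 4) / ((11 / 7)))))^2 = 14437720 / 18735003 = 0.77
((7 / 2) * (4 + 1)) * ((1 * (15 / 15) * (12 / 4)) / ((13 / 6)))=315 / 13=24.23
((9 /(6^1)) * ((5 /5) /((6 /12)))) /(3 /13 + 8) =0.36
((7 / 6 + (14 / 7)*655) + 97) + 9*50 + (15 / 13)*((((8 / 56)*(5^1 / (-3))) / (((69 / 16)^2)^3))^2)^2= 424807440648181272584118233446851706913549069924833393 / 228616435903586656695823692222336113447083731402942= 1858.17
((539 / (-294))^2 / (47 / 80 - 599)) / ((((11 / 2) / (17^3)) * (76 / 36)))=-2161720 / 909587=-2.38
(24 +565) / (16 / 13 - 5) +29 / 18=-136405 / 882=-154.65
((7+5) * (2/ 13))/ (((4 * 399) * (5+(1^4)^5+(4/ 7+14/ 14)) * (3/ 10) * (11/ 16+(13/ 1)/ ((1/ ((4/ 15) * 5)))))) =64/ 2264743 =0.00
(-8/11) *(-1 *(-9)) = -72/11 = -6.55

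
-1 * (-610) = 610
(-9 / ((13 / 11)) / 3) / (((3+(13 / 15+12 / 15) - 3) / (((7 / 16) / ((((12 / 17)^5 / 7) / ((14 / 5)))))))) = -5357120461 / 71884800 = -74.52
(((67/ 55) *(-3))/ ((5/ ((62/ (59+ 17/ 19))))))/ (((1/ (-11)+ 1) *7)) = -118389/ 995750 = -0.12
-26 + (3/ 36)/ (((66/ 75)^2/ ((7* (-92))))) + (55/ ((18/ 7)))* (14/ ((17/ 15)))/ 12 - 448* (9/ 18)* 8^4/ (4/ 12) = -50958611344/ 18513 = -2752585.28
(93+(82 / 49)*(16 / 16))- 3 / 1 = 4492 / 49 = 91.67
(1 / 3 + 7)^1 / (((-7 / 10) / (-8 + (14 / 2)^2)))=-9020 / 21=-429.52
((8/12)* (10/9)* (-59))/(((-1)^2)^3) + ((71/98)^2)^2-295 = -842819566933/2490394032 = -338.43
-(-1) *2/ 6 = 1/ 3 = 0.33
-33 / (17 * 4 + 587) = -33 / 655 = -0.05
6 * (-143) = -858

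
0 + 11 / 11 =1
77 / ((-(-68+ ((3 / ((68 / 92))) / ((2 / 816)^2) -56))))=-77 / 675524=-0.00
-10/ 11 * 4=-40/ 11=-3.64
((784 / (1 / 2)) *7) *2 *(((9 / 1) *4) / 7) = 112896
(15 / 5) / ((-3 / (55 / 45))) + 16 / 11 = 23 / 99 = 0.23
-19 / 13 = -1.46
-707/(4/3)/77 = -6.89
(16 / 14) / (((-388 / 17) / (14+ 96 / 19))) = -0.95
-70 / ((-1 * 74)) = 35 / 37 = 0.95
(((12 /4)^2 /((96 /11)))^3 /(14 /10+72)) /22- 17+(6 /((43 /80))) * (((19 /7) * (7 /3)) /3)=20373907279 /3102670848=6.57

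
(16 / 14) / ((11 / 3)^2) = 72 / 847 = 0.09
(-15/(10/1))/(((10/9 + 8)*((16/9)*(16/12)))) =-0.07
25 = 25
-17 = -17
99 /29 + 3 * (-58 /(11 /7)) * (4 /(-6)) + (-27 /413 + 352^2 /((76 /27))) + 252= 111010834472 /2503193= 44347.69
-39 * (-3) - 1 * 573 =-456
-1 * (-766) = 766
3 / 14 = 0.21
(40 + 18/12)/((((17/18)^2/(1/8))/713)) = 4793499/1156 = 4146.63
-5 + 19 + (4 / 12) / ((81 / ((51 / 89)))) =100943 / 7209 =14.00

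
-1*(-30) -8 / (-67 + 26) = 1238 / 41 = 30.20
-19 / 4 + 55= 201 / 4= 50.25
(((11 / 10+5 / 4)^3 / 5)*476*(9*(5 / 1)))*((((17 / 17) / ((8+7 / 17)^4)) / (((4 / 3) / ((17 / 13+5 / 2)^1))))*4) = 250750896442011 / 1976763932000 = 126.85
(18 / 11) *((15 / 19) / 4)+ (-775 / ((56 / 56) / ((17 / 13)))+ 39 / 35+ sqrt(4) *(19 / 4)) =-95335047 / 95095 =-1002.52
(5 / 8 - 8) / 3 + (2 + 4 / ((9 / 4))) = 95 / 72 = 1.32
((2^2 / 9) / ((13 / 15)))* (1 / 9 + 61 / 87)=4240 / 10179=0.42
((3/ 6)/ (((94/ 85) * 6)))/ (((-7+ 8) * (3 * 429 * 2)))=85/ 2903472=0.00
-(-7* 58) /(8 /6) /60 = 5.08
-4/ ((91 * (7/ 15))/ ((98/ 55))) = -24/ 143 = -0.17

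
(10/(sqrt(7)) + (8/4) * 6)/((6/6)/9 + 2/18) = 45 * sqrt(7)/7 + 54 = 71.01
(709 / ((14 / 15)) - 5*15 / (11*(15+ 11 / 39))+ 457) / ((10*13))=55813699 / 5965960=9.36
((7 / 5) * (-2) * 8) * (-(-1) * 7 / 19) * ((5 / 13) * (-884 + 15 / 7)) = 691376 / 247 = 2799.09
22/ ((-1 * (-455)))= 22/ 455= 0.05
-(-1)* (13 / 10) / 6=13 / 60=0.22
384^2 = 147456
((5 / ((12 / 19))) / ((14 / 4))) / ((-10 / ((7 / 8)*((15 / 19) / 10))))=-1 / 64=-0.02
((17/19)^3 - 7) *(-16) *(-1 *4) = -2758400/6859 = -402.16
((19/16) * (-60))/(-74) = 285/296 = 0.96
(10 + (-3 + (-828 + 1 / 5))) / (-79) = 4104 / 395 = 10.39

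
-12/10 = -6/5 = -1.20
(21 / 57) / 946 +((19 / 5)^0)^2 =17981 / 17974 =1.00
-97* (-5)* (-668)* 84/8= -3401790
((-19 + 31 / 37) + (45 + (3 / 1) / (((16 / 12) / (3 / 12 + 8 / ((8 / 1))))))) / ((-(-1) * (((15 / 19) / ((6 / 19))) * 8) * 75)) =5851 / 296000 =0.02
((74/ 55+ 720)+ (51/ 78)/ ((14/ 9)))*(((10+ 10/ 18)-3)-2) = 72248755/ 18018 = 4009.81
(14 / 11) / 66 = 7 / 363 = 0.02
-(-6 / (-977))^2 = -36 / 954529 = -0.00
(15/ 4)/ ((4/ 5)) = 75/ 16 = 4.69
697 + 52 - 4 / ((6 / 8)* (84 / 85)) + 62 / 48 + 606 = 680851 / 504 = 1350.89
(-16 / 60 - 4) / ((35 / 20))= -256 / 105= -2.44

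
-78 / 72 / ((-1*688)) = 13 / 8256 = 0.00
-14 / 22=-7 / 11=-0.64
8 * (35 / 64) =35 / 8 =4.38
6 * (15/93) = 30/31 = 0.97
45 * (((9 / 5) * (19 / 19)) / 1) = 81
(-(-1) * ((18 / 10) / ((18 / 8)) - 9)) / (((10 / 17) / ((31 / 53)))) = -21607 / 2650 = -8.15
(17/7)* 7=17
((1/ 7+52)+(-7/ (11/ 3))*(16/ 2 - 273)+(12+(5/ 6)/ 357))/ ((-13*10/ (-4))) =13431619/ 765765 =17.54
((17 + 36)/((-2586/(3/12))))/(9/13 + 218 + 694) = -689/122731560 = -0.00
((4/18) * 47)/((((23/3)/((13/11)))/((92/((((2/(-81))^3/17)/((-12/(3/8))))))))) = 58880828448/11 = 5352802586.18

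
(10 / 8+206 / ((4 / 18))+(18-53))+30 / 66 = 893.70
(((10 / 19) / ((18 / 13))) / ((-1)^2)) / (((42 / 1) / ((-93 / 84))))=-2015 / 201096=-0.01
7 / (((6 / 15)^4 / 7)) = 30625 / 16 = 1914.06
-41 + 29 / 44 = -1775 / 44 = -40.34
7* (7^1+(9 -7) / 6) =154 / 3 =51.33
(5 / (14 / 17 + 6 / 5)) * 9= 3825 / 172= 22.24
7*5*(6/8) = 105/4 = 26.25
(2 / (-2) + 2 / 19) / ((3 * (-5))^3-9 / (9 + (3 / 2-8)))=85 / 320967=0.00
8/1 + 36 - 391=-347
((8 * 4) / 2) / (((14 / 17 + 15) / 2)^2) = 18496 / 72361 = 0.26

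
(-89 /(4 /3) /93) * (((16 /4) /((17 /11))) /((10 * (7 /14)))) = -979 /2635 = -0.37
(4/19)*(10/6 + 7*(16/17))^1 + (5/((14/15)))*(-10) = -351587/6783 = -51.83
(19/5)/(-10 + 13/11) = -209/485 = -0.43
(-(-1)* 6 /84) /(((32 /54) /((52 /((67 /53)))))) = 18603 /3752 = 4.96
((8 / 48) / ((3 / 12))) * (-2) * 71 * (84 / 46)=-3976 / 23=-172.87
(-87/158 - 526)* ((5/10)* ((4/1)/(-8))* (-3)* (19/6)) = -1580705/1264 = -1250.56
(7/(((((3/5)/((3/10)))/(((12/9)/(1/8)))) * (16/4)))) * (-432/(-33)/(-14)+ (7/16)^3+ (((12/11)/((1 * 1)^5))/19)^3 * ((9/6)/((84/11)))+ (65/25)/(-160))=-516098309797/63739315200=-8.10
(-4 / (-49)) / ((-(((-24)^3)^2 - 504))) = -1 / 2341005282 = -0.00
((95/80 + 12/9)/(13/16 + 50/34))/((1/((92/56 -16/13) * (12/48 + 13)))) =2725525/452088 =6.03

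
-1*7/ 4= -7/ 4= -1.75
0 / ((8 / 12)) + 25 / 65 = 5 / 13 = 0.38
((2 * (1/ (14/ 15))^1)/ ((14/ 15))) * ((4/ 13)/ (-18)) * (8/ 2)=-100/ 637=-0.16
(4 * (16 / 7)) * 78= 4992 / 7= 713.14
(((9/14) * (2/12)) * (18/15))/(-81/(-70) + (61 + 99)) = 9/11281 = 0.00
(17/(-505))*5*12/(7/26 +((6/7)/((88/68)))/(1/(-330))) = 37128/4012831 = 0.01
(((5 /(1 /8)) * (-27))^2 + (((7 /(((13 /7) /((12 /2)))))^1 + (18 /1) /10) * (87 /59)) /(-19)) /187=84989597931 /13625755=6237.42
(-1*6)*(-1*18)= 108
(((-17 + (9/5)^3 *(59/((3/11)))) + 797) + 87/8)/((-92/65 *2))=-725.08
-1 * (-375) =375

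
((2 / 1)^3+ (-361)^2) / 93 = 43443 / 31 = 1401.39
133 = 133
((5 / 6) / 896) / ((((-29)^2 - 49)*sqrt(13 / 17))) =5*sqrt(221) / 55351296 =0.00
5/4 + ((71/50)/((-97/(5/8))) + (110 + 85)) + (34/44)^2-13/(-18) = 1669509961/8450640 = 197.56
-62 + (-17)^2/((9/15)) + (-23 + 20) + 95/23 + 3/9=9686/23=421.13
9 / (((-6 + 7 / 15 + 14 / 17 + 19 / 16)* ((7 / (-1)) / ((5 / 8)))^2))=-57375 / 2816716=-0.02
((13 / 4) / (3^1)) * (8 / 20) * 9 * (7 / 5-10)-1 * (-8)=-1277 / 50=-25.54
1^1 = 1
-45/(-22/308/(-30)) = -18900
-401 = -401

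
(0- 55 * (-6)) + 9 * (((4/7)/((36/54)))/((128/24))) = 18561/56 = 331.45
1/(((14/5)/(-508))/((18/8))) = -408.21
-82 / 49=-1.67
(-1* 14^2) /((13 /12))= -2352 /13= -180.92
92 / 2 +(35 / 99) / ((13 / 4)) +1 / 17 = 1010101 / 21879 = 46.17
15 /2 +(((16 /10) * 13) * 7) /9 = 2131 /90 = 23.68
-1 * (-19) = 19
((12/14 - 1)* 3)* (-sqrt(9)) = 9/7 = 1.29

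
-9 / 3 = -3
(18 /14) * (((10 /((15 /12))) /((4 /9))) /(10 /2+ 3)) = 81 /28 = 2.89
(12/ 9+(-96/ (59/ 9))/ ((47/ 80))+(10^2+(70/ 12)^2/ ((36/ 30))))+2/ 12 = 62849957/ 598968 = 104.93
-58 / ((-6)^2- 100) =0.91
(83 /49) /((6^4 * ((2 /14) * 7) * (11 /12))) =83 /58212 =0.00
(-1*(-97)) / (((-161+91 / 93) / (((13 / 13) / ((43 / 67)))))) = -0.94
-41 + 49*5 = 204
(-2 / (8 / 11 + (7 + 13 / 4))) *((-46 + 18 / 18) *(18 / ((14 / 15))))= 178200 / 1127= 158.12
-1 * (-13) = 13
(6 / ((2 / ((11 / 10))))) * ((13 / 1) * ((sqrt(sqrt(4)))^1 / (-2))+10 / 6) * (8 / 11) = 4 - 78 * sqrt(2) / 5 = -18.06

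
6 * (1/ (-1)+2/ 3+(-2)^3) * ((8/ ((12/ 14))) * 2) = -2800/ 3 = -933.33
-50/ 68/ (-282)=25/ 9588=0.00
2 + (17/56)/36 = 4049/2016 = 2.01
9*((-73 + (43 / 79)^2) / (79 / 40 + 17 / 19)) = -1034536320 / 4537207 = -228.01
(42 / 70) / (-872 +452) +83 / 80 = 2901 / 2800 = 1.04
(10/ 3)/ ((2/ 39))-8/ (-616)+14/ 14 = 5083/ 77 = 66.01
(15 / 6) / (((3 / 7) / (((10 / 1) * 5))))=875 / 3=291.67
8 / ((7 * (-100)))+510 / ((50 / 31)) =55333 / 175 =316.19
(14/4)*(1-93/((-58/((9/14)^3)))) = 226949/45472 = 4.99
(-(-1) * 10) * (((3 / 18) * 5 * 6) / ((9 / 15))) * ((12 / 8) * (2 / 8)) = 125 / 4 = 31.25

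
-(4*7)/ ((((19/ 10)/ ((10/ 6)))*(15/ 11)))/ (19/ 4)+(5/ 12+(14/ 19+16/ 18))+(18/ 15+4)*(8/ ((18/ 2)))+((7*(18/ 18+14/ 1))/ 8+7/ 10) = 2170031/ 129960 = 16.70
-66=-66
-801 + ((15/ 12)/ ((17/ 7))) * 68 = -766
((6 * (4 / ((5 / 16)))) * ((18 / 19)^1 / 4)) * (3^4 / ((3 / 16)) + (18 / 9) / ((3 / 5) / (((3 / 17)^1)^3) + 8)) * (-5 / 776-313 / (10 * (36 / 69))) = -471474.93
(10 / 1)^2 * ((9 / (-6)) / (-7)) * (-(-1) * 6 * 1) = 900 / 7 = 128.57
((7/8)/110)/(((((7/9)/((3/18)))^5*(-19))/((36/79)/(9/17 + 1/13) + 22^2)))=-62348697/679955209472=-0.00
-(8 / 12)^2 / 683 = -4 / 6147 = -0.00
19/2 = 9.50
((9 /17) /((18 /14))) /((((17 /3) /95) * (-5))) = -399 /289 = -1.38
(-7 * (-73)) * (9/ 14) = 328.50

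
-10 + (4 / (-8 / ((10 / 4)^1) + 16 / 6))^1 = -35 / 2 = -17.50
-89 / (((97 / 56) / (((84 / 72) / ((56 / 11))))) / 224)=-767536 / 291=-2637.58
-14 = -14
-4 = -4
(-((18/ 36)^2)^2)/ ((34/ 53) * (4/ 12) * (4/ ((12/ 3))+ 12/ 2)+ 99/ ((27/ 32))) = -0.00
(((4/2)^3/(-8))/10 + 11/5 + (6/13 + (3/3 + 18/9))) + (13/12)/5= 4507/780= 5.78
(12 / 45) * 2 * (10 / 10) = 8 / 15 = 0.53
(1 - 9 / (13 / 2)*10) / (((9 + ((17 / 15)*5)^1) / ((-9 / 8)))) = 0.99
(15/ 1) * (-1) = -15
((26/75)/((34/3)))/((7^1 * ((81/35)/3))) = 13/2295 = 0.01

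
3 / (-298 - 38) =-1 / 112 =-0.01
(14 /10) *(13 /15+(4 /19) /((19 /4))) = 34531 /27075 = 1.28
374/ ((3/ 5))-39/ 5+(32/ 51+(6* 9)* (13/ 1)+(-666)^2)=113442911/ 255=444874.16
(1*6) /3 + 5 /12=29 /12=2.42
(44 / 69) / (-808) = -11 / 13938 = -0.00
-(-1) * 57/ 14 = 57/ 14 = 4.07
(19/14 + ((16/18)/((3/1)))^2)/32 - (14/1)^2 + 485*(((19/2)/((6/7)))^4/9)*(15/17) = 717306.10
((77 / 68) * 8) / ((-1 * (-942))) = 77 / 8007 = 0.01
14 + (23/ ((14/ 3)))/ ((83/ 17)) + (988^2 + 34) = 1134336277/ 1162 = 976193.01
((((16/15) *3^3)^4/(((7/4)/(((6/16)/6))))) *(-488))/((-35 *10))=26228883456/765625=34258.13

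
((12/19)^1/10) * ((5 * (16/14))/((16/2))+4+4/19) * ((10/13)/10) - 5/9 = -157181/295659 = -0.53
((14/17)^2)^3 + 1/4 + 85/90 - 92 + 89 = -1297878689/868952484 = -1.49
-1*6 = -6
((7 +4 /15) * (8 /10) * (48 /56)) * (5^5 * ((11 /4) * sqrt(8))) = 121117.29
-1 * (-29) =29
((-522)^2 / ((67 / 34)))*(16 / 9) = 16470144 / 67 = 245823.04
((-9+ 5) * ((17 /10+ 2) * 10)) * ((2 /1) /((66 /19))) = -2812 /33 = -85.21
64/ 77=0.83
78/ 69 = 26/ 23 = 1.13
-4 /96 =-1 /24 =-0.04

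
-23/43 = -0.53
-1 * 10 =-10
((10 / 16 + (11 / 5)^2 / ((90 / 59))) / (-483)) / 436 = -0.00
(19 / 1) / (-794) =-19 / 794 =-0.02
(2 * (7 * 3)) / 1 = 42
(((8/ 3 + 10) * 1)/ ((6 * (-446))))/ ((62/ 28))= -133/ 62217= -0.00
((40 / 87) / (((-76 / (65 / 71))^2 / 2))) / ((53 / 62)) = 1309750 / 8391102411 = 0.00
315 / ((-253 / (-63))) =19845 / 253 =78.44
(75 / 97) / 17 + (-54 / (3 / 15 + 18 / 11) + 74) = 7434671 / 166549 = 44.64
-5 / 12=-0.42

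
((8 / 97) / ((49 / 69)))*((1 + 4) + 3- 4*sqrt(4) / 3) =2944 / 4753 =0.62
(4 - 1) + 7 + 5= 15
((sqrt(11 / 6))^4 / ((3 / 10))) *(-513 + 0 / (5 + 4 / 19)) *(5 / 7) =-57475 / 14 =-4105.36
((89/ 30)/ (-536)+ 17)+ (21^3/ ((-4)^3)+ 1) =-8149901/ 64320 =-126.71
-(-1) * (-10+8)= -2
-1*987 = -987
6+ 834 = 840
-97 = -97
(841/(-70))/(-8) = 841/560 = 1.50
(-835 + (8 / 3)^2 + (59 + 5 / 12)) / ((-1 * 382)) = 27665 / 13752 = 2.01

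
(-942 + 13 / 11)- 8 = -10437 / 11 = -948.82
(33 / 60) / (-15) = -11 / 300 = -0.04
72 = 72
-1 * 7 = -7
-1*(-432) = 432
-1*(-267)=267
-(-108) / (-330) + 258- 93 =9057 / 55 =164.67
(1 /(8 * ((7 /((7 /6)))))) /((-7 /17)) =-17 /336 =-0.05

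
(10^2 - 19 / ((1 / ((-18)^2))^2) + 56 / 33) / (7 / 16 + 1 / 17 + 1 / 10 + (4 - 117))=89510570560 / 5044677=17743.57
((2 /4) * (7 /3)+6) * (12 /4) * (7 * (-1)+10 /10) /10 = -12.90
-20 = -20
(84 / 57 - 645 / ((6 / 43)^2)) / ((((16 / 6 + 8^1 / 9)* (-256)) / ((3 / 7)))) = 67975461 / 4358144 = 15.60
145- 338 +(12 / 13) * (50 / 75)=-2501 / 13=-192.38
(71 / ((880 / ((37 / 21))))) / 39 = 2627 / 720720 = 0.00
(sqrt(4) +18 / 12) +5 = 17 / 2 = 8.50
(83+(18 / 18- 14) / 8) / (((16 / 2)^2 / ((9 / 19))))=5859 / 9728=0.60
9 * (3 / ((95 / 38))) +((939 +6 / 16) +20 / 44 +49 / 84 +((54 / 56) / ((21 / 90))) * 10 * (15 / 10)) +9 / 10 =65592161 / 64680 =1014.10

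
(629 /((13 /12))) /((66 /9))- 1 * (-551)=630.17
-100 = -100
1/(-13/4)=-4/13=-0.31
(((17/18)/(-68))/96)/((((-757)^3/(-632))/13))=-1027/374801552352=-0.00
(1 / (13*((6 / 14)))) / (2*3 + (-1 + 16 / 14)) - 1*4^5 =-1717199 / 1677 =-1023.97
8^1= 8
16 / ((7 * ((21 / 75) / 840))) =48000 / 7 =6857.14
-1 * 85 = -85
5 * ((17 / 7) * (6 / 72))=85 / 84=1.01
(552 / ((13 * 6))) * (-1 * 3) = -276 / 13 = -21.23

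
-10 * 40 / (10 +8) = -200 / 9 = -22.22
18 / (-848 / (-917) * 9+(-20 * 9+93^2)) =1834 / 863745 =0.00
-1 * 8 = -8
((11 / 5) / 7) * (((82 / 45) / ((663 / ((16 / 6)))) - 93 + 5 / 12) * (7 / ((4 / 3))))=-364584671 / 2386800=-152.75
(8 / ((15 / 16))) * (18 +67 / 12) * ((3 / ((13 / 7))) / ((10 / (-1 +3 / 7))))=-18112 / 975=-18.58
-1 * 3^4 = -81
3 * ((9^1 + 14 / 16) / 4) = 237 / 32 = 7.41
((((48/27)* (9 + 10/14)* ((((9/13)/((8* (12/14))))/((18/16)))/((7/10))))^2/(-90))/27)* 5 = -14796800/1466954307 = -0.01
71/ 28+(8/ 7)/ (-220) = 2.53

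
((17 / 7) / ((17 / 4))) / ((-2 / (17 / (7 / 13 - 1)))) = 10.52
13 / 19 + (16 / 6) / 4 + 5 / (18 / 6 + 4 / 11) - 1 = 3875 / 2109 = 1.84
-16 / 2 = -8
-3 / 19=-0.16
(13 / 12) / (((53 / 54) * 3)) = 39 / 106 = 0.37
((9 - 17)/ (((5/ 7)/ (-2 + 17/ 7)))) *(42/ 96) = -21/ 10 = -2.10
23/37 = 0.62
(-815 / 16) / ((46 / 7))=-5705 / 736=-7.75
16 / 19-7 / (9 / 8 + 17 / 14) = -5352 / 2489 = -2.15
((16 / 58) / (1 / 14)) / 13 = 112 / 377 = 0.30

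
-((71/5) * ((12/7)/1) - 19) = -5.34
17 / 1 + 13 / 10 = 18.30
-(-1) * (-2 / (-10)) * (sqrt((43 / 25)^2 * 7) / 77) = 43 * sqrt(7) / 9625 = 0.01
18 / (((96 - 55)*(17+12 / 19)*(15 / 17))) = 1938 / 68675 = 0.03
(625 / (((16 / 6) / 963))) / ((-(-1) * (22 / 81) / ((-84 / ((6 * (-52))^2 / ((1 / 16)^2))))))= -341263125 / 121831424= -2.80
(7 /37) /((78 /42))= 49 /481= 0.10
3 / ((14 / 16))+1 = 31 / 7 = 4.43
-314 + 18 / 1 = -296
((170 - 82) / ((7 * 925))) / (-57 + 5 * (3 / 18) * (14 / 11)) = -0.00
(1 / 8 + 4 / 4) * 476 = 1071 / 2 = 535.50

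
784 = 784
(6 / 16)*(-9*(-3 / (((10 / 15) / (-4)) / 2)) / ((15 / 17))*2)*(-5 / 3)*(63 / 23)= 28917 / 23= 1257.26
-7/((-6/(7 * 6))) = 49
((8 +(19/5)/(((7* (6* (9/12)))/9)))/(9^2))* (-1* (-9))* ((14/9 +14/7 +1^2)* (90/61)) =8692/1281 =6.79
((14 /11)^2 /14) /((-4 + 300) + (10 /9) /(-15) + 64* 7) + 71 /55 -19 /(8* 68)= 4151978947 /3305352160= 1.26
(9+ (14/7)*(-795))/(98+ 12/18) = -4743/296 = -16.02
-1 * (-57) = 57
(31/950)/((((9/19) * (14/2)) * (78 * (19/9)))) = 31/518700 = 0.00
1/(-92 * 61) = -1/5612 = -0.00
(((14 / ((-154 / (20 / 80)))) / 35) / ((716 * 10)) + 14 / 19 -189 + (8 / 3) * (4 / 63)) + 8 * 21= -113661706913 / 5656543200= -20.09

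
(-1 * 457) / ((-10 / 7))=3199 / 10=319.90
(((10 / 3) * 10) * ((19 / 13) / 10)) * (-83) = -15770 / 39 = -404.36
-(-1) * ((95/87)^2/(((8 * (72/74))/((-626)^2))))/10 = 6542859665/1089936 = 6002.98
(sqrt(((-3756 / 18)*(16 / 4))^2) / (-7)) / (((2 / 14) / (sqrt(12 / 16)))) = -1252*sqrt(3) / 3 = -722.84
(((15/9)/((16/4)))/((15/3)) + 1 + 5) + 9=181/12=15.08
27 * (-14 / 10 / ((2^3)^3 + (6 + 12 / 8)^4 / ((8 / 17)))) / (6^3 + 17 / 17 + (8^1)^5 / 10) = -896 / 599226167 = -0.00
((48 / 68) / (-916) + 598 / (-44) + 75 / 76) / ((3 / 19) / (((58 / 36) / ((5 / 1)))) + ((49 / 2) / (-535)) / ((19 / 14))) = -27.63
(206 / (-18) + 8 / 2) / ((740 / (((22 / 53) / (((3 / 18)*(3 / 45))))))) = -737 / 1961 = -0.38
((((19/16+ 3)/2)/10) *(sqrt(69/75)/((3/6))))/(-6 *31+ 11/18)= -603 *sqrt(23)/1334800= -0.00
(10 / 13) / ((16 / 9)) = 45 / 104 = 0.43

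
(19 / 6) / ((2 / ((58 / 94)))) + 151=85715 / 564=151.98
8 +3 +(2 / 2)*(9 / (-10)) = 101 / 10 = 10.10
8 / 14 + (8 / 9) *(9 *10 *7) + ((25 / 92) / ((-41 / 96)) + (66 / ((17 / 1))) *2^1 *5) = 67190904 / 112217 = 598.76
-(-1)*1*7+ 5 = 12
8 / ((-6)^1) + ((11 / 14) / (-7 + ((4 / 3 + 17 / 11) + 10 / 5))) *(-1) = -2831 / 2940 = -0.96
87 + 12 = 99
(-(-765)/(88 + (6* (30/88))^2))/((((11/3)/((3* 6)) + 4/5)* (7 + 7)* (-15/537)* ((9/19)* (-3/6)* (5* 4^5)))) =188888139/10833721472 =0.02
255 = 255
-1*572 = -572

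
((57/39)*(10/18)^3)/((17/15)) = 11875/53703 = 0.22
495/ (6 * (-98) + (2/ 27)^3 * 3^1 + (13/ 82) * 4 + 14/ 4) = -266310990/ 314120341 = -0.85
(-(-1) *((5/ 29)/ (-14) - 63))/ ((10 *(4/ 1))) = -25583/ 16240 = -1.58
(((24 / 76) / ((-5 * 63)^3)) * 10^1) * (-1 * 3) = 4 / 13196925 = 0.00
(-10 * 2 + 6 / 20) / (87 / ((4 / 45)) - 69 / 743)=-292742 / 14542845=-0.02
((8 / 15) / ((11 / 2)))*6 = 32 / 55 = 0.58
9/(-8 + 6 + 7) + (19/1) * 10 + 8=999/5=199.80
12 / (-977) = -12 / 977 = -0.01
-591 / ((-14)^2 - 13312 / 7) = 1379 / 3980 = 0.35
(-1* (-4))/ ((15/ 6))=8/ 5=1.60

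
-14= -14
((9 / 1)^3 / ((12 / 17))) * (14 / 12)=9639 / 8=1204.88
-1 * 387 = -387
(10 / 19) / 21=10 / 399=0.03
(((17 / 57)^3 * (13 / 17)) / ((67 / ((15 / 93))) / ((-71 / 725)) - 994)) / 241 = -15691 / 975957294771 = -0.00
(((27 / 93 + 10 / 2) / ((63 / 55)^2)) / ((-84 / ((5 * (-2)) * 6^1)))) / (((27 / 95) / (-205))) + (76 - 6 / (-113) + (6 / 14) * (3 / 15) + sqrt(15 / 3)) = -26293505189663 / 13138719615 + sqrt(5) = -1998.99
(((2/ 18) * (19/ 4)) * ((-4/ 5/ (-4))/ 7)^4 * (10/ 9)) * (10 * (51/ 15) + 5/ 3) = 2033/ 145860750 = 0.00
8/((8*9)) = 1/9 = 0.11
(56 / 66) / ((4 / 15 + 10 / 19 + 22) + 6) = 1330 / 45133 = 0.03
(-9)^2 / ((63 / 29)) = 261 / 7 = 37.29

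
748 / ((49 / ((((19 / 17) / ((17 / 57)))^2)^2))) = 60529418678124 / 20106594977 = 3010.43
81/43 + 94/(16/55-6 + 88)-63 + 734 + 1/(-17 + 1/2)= 2164235683/3211197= 673.97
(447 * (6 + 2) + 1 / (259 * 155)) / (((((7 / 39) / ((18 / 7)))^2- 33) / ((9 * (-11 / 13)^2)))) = -455873528840004 / 652762958995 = -698.38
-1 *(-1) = 1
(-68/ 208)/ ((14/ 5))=-85/ 728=-0.12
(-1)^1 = -1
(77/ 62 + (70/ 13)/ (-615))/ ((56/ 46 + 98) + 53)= 2811865/ 347082138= 0.01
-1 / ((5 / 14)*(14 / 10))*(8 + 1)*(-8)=144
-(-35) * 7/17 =245/17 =14.41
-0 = 0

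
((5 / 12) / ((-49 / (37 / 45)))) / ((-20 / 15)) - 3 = -21131 / 7056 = -2.99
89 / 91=0.98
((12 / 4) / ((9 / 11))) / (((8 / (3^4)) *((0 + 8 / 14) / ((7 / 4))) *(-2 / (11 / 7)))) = -22869 / 256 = -89.33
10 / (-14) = -5 / 7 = -0.71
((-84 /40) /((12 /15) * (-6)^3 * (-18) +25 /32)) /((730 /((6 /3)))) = -336 /181692985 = -0.00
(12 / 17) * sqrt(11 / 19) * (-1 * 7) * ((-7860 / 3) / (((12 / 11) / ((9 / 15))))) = 121044 * sqrt(209) / 323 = 5417.69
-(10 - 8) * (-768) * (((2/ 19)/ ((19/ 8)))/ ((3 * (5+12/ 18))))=24576/ 6137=4.00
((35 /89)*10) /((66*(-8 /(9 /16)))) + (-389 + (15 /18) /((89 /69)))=-48665933 /125312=-388.36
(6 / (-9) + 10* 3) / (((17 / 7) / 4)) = 2464 / 51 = 48.31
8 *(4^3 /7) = 512 /7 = 73.14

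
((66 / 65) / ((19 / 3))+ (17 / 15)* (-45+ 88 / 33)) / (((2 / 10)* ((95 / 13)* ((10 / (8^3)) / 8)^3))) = -4565472926236672 / 2030625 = -2248309228.06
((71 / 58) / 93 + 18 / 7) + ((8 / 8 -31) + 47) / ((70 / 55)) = 300964 / 18879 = 15.94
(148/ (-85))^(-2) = 7225/ 21904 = 0.33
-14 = -14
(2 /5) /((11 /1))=2 /55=0.04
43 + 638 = 681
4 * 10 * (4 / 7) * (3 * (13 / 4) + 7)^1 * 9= 24120 / 7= 3445.71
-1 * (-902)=902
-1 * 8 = -8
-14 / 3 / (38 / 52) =-6.39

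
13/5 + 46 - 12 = 183/5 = 36.60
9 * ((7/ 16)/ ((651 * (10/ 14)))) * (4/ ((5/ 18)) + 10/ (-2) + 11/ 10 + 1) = 483/ 4960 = 0.10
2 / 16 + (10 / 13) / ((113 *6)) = 4447 / 35256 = 0.13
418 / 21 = 19.90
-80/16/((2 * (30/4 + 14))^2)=-5/1849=-0.00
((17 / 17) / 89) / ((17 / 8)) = 8 / 1513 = 0.01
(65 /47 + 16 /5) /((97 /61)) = 65697 /22795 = 2.88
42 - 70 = -28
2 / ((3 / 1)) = 2 / 3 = 0.67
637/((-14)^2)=13/4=3.25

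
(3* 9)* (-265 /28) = -7155 /28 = -255.54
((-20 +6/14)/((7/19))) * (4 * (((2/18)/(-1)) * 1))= 10412/441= 23.61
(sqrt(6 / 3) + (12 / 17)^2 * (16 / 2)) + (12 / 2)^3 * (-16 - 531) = -34144776 / 289 + sqrt(2) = -118146.60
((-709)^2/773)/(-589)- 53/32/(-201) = -3209113451/2928470304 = -1.10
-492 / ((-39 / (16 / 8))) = 328 / 13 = 25.23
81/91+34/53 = 7387/4823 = 1.53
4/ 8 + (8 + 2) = 21/ 2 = 10.50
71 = 71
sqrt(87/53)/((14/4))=0.37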